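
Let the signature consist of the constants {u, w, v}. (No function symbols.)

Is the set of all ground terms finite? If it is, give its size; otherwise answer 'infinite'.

There are no function symbols, so every ground term is one of the 3 constants.
The Herbrand universe is {u, w, v}, which is finite with 3 elements.

3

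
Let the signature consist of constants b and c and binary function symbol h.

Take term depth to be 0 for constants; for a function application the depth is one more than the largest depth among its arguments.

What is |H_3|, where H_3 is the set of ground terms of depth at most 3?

1446

Let N_k = |{terms of depth ≤ k}|. Then N_0 = 2 and N_k = 2 + N_{k-1}^2 for k ≥ 1 (one summand per function symbol, arity giving the exponent).
N_0 = 2
N_1 = 2 + 2^2 = 6
N_2 = 2 + 6^2 = 38
N_3 = 2 + 38^2 = 1446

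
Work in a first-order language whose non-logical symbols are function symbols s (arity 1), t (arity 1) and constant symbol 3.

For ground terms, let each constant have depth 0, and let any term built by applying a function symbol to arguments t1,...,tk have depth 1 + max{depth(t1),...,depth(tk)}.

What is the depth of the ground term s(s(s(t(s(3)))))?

5

depth(s(3)) = 1 + depth(3) = 1 + 0 = 1
depth(t(s(3))) = 1 + depth(s(3)) = 1 + 1 = 2
depth(s(t(s(3)))) = 1 + depth(t(s(3))) = 1 + 2 = 3
depth(s(s(t(s(3))))) = 1 + depth(s(t(s(3)))) = 1 + 3 = 4
depth(s(s(s(t(s(3)))))) = 1 + depth(s(s(t(s(3))))) = 1 + 4 = 5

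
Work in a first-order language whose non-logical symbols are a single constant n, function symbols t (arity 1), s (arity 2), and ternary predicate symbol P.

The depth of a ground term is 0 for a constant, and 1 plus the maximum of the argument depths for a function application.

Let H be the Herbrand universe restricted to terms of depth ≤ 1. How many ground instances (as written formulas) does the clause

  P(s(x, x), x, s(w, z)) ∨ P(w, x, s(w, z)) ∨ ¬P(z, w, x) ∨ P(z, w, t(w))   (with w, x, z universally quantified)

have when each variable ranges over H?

Ground terms of depth ≤ 1:
  Count level by level. With function symbols t/1, s/2, the terms of depth ≤ k are the 1 constant together with each function applied to depth-≤(k−1) tuples, so N_k = 1 + N_{k-1} + N_{k-1}^2.
  N_0 = 1
  N_1 = 1 + 1 + 1^2 = 3
  Explicitly: n, t(n), s(n, n).
So there are 3 ground terms available for substitution.
There are 3 variables to instantiate (w, x, z), each occurring in at least one literal, so different choices give different ground instances.
Number of ground instances = 3^3 = 27.

27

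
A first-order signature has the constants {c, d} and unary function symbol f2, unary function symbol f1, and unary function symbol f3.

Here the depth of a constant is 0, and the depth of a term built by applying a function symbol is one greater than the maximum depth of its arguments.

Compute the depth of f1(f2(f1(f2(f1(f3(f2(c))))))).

7

depth(f2(c)) = 1 + depth(c) = 1 + 0 = 1
depth(f3(f2(c))) = 1 + depth(f2(c)) = 1 + 1 = 2
depth(f1(f3(f2(c)))) = 1 + depth(f3(f2(c))) = 1 + 2 = 3
depth(f2(f1(f3(f2(c))))) = 1 + depth(f1(f3(f2(c)))) = 1 + 3 = 4
depth(f1(f2(f1(f3(f2(c)))))) = 1 + depth(f2(f1(f3(f2(c))))) = 1 + 4 = 5
depth(f2(f1(f2(f1(f3(f2(c))))))) = 1 + depth(f1(f2(f1(f3(f2(c)))))) = 1 + 5 = 6
depth(f1(f2(f1(f2(f1(f3(f2(c)))))))) = 1 + depth(f2(f1(f2(f1(f3(f2(c))))))) = 1 + 6 = 7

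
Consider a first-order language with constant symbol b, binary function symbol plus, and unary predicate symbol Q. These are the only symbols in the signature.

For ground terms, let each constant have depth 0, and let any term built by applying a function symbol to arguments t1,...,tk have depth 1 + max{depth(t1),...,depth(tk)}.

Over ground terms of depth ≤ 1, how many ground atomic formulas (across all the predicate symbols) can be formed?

First count ground terms of depth ≤ 1.
Let N_k = |{terms of depth ≤ k}|. Then N_0 = 1 and N_k = 1 + N_{k-1}^2 for k ≥ 1 (one summand per function symbol, arity giving the exponent).
N_0 = 1
N_1 = 1 + 1^2 = 2
Explicitly: b, plus(b, b).
So |H| = 2.
Each predicate of arity r yields |H|^r ground atoms (one per choice of an r-tuple from H):
  Q: 2
Total ground atoms: 2.

2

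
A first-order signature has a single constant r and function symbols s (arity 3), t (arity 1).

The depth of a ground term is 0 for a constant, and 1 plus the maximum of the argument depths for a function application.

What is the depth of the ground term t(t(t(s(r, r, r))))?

depth(s(r, r, r)) = 1 + max(0, 0, 0) = 1
depth(t(s(r, r, r))) = 1 + depth(s(r, r, r)) = 1 + 1 = 2
depth(t(t(s(r, r, r)))) = 1 + depth(t(s(r, r, r))) = 1 + 2 = 3
depth(t(t(t(s(r, r, r))))) = 1 + depth(t(t(s(r, r, r)))) = 1 + 3 = 4

4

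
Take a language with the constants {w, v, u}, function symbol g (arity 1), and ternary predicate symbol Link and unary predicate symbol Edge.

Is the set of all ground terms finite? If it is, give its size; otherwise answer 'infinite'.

The signature has at least one function symbol (g, arity 1) and at least one constant (w).
Iterating g gives infinitely many distinct ground terms: w, g(w), g(g(w)), ...
So the Herbrand universe is infinite.

infinite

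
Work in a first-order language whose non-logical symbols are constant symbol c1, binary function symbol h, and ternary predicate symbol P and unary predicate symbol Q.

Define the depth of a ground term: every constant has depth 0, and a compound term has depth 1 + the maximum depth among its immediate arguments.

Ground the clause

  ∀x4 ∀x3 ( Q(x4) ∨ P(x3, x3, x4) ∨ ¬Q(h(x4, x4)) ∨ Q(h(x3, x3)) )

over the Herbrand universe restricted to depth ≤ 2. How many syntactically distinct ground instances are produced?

25

Ground terms of depth ≤ 2:
  Let N_k = |{terms of depth ≤ k}|. Then N_0 = 1 and N_k = 1 + N_{k-1}^2 for k ≥ 1 (one summand per function symbol, arity giving the exponent).
  N_0 = 1
  N_1 = 1 + 1^2 = 2
  N_2 = 1 + 2^2 = 5
  Explicitly: c1, h(c1, c1), h(c1, h(c1, c1)), h(h(c1, c1), c1), h(h(c1, c1), h(c1, c1)).
So there are 5 ground terms available for substitution.
Each of x4, x3 ranges independently over the available ground terms, and distinct assignments produce distinct instances.
Number of ground instances = 5^2 = 25.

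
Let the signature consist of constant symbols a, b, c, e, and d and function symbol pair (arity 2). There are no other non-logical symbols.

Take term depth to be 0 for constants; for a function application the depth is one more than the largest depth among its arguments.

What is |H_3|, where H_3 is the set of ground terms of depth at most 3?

Count level by level. With function symbols pair/2, the terms of depth ≤ k are the 5 constants together with each function applied to depth-≤(k−1) tuples, so N_k = 5 + N_{k-1}^2.
N_0 = 5
N_1 = 5 + 5^2 = 30
N_2 = 5 + 30^2 = 905
N_3 = 5 + 905^2 = 819030

819030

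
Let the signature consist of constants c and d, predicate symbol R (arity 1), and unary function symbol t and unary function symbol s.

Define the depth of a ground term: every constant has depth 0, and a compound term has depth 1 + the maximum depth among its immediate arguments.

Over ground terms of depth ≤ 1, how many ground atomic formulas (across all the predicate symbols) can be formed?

6

First count ground terms of depth ≤ 1.
Write N_k for the number of ground terms of depth ≤ k. A term of depth ≤ k is either a constant or a function symbol applied to arguments of depth ≤ k−1, so N_k = 2 + N_{k-1} + N_{k-1}.
N_0 = 2
N_1 = 2 + 2 + 2 = 6
Explicitly: c, d, t(c), t(d), s(c), s(d).
So |H| = 6.
For each predicate symbol, the number of ground atoms is |H| raised to its arity; summing:
  R: 6
Total ground atoms: 6.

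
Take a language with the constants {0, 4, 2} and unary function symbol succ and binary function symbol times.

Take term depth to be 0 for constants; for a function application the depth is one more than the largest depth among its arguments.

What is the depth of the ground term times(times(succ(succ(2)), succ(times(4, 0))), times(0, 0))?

4

depth(succ(2)) = 1 + depth(2) = 1 + 0 = 1
depth(succ(succ(2))) = 1 + depth(succ(2)) = 1 + 1 = 2
depth(times(4, 0)) = 1 + max(0, 0) = 1
depth(succ(times(4, 0))) = 1 + depth(times(4, 0)) = 1 + 1 = 2
depth(times(succ(succ(2)), succ(times(4, 0)))) = 1 + max(2, 2) = 3
depth(times(0, 0)) = 1 + max(0, 0) = 1
depth(times(times(succ(succ(2)), succ(times(4, 0))), times(0, 0))) = 1 + max(3, 1) = 4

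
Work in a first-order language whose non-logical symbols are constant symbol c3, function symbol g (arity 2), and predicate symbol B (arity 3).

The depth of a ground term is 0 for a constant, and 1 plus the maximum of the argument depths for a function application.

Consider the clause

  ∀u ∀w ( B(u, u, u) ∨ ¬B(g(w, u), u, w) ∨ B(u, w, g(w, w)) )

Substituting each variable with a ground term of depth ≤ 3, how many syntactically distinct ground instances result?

676

Ground terms of depth ≤ 3:
  Let N_k count ground terms of depth at most k. Each non-constant term of depth ≤ k is some function symbol applied to depth-≤(k−1) arguments, giving N_k = 1 + N_{k-1}^2.
  N_0 = 1
  N_1 = 1 + 1^2 = 2
  N_2 = 1 + 2^2 = 5
  N_3 = 1 + 5^2 = 26
So there are 26 ground terms available for substitution.
Each of u, w ranges independently over the available ground terms, and distinct assignments produce distinct instances.
Number of ground instances = 26^2 = 676.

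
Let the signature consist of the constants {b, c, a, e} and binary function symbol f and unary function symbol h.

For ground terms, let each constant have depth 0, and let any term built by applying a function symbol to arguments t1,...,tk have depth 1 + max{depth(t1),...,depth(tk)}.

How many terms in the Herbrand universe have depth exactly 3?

364820

Let N_k count ground terms of depth at most k. Each non-constant term of depth ≤ k is some function symbol applied to depth-≤(k−1) arguments, giving N_k = 4 + N_{k-1}^2 + N_{k-1}.
N_0 = 4
N_1 = 4 + 4^2 + 4 = 24
N_2 = 4 + 24^2 + 24 = 604
N_3 = 4 + 604^2 + 604 = 365424
Terms of depth exactly 3: N_3 − N_2 = 365424 − 604 = 364820.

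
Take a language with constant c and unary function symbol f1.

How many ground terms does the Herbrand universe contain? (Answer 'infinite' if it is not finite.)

The signature has at least one function symbol (f1, arity 1) and at least one constant (c).
Iterating f1 gives infinitely many distinct ground terms: c, f1(c), f1(f1(c)), ...
So the Herbrand universe is infinite.

infinite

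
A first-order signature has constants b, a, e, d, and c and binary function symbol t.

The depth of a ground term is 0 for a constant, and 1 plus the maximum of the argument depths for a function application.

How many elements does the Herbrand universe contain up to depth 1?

30

If N_k denotes the number of depth-≤k ground terms, the 5 constants give N_0 = 5, and each function symbol of arity r contributes N_{k-1}^r new terms at level k: N_k = 5 + N_{k-1}^2.
N_0 = 5
N_1 = 5 + 5^2 = 30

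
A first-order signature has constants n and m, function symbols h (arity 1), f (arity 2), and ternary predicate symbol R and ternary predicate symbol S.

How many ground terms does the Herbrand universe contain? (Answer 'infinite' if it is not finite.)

The signature has at least one function symbol (h, arity 1) and at least one constant (n).
Iterating h gives infinitely many distinct ground terms: n, h(n), h(h(n)), ...
So the Herbrand universe is infinite.

infinite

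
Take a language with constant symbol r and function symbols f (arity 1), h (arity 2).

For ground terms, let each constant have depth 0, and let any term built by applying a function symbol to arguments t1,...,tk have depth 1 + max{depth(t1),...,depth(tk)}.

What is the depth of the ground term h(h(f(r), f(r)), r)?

depth(f(r)) = 1 + depth(r) = 1 + 0 = 1
depth(h(f(r), f(r))) = 1 + max(1, 1) = 2
depth(h(h(f(r), f(r)), r)) = 1 + max(2, 0) = 3

3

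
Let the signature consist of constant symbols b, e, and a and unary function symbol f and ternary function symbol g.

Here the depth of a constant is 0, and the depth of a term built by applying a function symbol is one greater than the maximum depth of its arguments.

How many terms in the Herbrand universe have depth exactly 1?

If N_k denotes the number of depth-≤k ground terms, the 3 constants give N_0 = 3, and each function symbol of arity r contributes N_{k-1}^r new terms at level k: N_k = 3 + N_{k-1} + N_{k-1}^3.
N_0 = 3
N_1 = 3 + 3 + 3^3 = 33
Terms of depth exactly 1: N_1 − N_0 = 33 − 3 = 30.

30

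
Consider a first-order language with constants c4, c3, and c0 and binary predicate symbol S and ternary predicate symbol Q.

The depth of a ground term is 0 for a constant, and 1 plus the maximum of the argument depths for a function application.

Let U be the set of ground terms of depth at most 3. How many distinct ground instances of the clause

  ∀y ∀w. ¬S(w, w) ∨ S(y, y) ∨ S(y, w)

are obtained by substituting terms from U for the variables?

9

Ground terms of depth ≤ 3:
  With no function symbols every ground term is a constant, so there are exactly 3 ground terms at every depth bound.
  N_0 = 3
  N_1 = 3
  N_2 = 3
  N_3 = 3
  Explicitly: c4, c3, c0.
So there are 3 ground terms available for substitution.
Each of y, w ranges independently over the available ground terms, and distinct assignments produce distinct instances.
Number of ground instances = 3^2 = 9.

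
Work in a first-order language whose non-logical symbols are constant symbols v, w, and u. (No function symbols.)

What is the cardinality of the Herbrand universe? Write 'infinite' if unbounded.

There are no function symbols, so every ground term is one of the 3 constants.
The Herbrand universe is {v, w, u}, which is finite with 3 elements.

3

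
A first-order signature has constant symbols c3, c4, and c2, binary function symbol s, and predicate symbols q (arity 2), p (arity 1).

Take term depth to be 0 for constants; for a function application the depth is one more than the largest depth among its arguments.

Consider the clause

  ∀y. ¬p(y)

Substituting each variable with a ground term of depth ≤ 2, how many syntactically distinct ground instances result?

147

Ground terms of depth ≤ 2:
  If N_k denotes the number of depth-≤k ground terms, the 3 constants give N_0 = 3, and each function symbol of arity r contributes N_{k-1}^r new terms at level k: N_k = 3 + N_{k-1}^2.
  N_0 = 3
  N_1 = 3 + 3^2 = 12
  N_2 = 3 + 12^2 = 147
So there are 147 ground terms available for substitution.
The body mentions the single quantified variable y; since ground terms form a free algebra, no two substitutions collapse to the same formula.
Number of ground instances = 147.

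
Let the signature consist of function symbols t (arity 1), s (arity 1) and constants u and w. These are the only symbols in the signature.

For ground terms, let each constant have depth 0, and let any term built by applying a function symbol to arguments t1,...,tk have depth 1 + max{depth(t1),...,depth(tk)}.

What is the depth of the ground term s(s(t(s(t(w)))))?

depth(t(w)) = 1 + depth(w) = 1 + 0 = 1
depth(s(t(w))) = 1 + depth(t(w)) = 1 + 1 = 2
depth(t(s(t(w)))) = 1 + depth(s(t(w))) = 1 + 2 = 3
depth(s(t(s(t(w))))) = 1 + depth(t(s(t(w)))) = 1 + 3 = 4
depth(s(s(t(s(t(w)))))) = 1 + depth(s(t(s(t(w))))) = 1 + 4 = 5

5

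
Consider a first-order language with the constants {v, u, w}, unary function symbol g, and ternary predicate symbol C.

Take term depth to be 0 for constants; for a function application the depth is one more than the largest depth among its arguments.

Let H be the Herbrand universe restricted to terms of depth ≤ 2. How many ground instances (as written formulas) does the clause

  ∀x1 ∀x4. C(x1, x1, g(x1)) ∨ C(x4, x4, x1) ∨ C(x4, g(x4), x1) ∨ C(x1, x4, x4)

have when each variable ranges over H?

81

Ground terms of depth ≤ 2:
  Let N_k count ground terms of depth at most k. Each non-constant term of depth ≤ k is some function symbol applied to depth-≤(k−1) arguments, giving N_k = 3 + N_{k-1}.
  N_0 = 3
  N_1 = 3 + 3 = 6
  N_2 = 3 + 6 = 9
  Explicitly: v, u, w, g(v), g(u), g(w), g(g(v)), g(g(u)), g(g(w)).
So there are 9 ground terms available for substitution.
The body mentions every one of the 2 quantified variables; since ground terms form a free algebra, no two substitutions collapse to the same formula.
Number of ground instances = 9^2 = 81.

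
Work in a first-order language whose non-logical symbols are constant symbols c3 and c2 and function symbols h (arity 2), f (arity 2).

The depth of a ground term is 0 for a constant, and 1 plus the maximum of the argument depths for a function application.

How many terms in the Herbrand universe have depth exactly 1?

Let N_k count ground terms of depth at most k. Each non-constant term of depth ≤ k is some function symbol applied to depth-≤(k−1) arguments, giving N_k = 2 + N_{k-1}^2 + N_{k-1}^2.
N_0 = 2
N_1 = 2 + 2^2 + 2^2 = 10
Terms of depth exactly 1: N_1 − N_0 = 10 − 2 = 8.

8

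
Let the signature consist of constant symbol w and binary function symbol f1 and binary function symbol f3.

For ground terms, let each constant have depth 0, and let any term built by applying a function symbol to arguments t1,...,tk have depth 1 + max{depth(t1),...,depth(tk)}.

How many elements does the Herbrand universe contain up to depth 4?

Write N_k for the number of ground terms of depth ≤ k. A term of depth ≤ k is either a constant or a function symbol applied to arguments of depth ≤ k−1, so N_k = 1 + N_{k-1}^2 + N_{k-1}^2.
N_0 = 1
N_1 = 1 + 1^2 + 1^2 = 3
N_2 = 1 + 3^2 + 3^2 = 19
N_3 = 1 + 19^2 + 19^2 = 723
N_4 = 1 + 723^2 + 723^2 = 1045459

1045459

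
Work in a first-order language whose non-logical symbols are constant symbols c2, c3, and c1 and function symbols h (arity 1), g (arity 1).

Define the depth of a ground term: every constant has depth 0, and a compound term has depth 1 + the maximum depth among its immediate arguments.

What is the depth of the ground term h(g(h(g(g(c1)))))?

5

depth(g(c1)) = 1 + depth(c1) = 1 + 0 = 1
depth(g(g(c1))) = 1 + depth(g(c1)) = 1 + 1 = 2
depth(h(g(g(c1)))) = 1 + depth(g(g(c1))) = 1 + 2 = 3
depth(g(h(g(g(c1))))) = 1 + depth(h(g(g(c1)))) = 1 + 3 = 4
depth(h(g(h(g(g(c1)))))) = 1 + depth(g(h(g(g(c1))))) = 1 + 4 = 5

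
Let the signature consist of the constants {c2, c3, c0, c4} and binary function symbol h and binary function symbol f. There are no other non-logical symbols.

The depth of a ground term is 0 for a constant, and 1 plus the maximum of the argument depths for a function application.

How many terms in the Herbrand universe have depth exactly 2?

2560

Let N_k = |{terms of depth ≤ k}|. Then N_0 = 4 and N_k = 4 + N_{k-1}^2 + N_{k-1}^2 for k ≥ 1 (one summand per function symbol, arity giving the exponent).
N_0 = 4
N_1 = 4 + 4^2 + 4^2 = 36
N_2 = 4 + 36^2 + 36^2 = 2596
Terms of depth exactly 2: N_2 − N_1 = 2596 − 36 = 2560.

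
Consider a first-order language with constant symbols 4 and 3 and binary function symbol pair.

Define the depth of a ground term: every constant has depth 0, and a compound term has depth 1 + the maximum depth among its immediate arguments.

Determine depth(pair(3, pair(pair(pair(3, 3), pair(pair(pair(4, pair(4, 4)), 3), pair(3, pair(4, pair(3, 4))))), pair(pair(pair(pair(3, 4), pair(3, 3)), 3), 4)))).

7

depth(pair(3, 3)) = 1 + max(0, 0) = 1
depth(pair(4, 4)) = 1 + max(0, 0) = 1
depth(pair(4, pair(4, 4))) = 1 + max(0, 1) = 2
depth(pair(pair(4, pair(4, 4)), 3)) = 1 + max(2, 0) = 3
depth(pair(3, 4)) = 1 + max(0, 0) = 1
depth(pair(4, pair(3, 4))) = 1 + max(0, 1) = 2
depth(pair(3, pair(4, pair(3, 4)))) = 1 + max(0, 2) = 3
depth(pair(pair(pair(4, pair(4, 4)), 3), pair(3, pair(4, pair(3, 4))))) = 1 + max(3, 3) = 4
depth(pair(pair(3, 3), pair(pair(pair(4, pair(4, 4)), 3), pair(3, pair(4, pair(3, 4)))))) = 1 + max(1, 4) = 5
depth(pair(pair(3, 4), pair(3, 3))) = 1 + max(1, 1) = 2
depth(pair(pair(pair(3, 4), pair(3, 3)), 3)) = 1 + max(2, 0) = 3
depth(pair(pair(pair(pair(3, 4), pair(3, 3)), 3), 4)) = 1 + max(3, 0) = 4
depth(pair(pair(pair(3, 3), pair(pair(pair(4, pair(4, 4)), 3), pair(3, pair(4, pair(3, 4))))), pair(pair(pair(pair(3, 4), pair(3, 3)), 3), 4))) = 1 + max(5, 4) = 6
depth(pair(3, pair(pair(pair(3, 3), pair(pair(pair(4, pair(4, 4)), 3), pair(3, pair(4, pair(3, 4))))), pair(pair(pair(pair(3, 4), pair(3, 3)), 3), 4)))) = 1 + max(0, 6) = 7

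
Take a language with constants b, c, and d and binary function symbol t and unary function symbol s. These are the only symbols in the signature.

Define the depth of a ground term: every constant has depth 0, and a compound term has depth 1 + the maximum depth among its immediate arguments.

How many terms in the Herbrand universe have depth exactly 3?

59052

Let N_k count ground terms of depth at most k. Each non-constant term of depth ≤ k is some function symbol applied to depth-≤(k−1) arguments, giving N_k = 3 + N_{k-1}^2 + N_{k-1}.
N_0 = 3
N_1 = 3 + 3^2 + 3 = 15
N_2 = 3 + 15^2 + 15 = 243
N_3 = 3 + 243^2 + 243 = 59295
Terms of depth exactly 3: N_3 − N_2 = 59295 − 243 = 59052.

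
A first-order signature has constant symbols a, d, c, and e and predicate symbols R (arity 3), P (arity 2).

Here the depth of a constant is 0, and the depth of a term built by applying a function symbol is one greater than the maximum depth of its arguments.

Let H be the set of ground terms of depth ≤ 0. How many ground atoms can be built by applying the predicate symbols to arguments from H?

80

First count ground terms of depth ≤ 0.
With no function symbols every ground term is a constant, so there are exactly 4 ground terms at every depth bound.
N_0 = 4
Explicitly: a, d, c, e.
So |H| = 4.
A ground atom is a predicate applied to a tuple of terms from H, so the count is the sum over predicates of |H|^arity:
  R: 4^3 = 64;  P: 4^2 = 16
Total ground atoms: 64 + 16 = 80.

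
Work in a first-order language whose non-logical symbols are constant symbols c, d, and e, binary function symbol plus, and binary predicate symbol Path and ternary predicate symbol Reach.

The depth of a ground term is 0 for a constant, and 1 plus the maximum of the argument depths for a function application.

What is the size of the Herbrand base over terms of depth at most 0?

36

First count ground terms of depth ≤ 0.
Write N_k for the number of ground terms of depth ≤ k. A term of depth ≤ k is either a constant or a function symbol applied to arguments of depth ≤ k−1, so N_k = 3 + N_{k-1}^2.
N_0 = 3
Explicitly: c, d, e.
So |H| = 3.
For each predicate symbol, the number of ground atoms is |H| raised to its arity; summing:
  Path: 3^2 = 9;  Reach: 3^3 = 27
Total ground atoms: 9 + 27 = 36.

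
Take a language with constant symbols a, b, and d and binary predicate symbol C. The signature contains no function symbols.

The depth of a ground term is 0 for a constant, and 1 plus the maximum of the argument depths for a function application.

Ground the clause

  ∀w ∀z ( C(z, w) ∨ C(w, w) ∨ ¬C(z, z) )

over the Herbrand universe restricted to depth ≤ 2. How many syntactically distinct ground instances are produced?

9

Ground terms of depth ≤ 2:
  With no function symbols every ground term is a constant, so there are exactly 3 ground terms at every depth bound.
  N_0 = 3
  N_1 = 3
  N_2 = 3
  Explicitly: a, b, d.
So there are 3 ground terms available for substitution.
There are 2 variables to instantiate (w, z), each occurring in at least one literal, so different choices give different ground instances.
Number of ground instances = 3^2 = 9.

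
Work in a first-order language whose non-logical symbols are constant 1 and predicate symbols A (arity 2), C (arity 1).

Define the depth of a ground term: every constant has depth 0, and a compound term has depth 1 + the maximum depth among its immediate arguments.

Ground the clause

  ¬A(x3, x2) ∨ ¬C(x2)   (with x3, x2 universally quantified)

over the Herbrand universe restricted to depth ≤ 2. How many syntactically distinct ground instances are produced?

Ground terms of depth ≤ 2:
  With no function symbols every ground term is a constant, so there is exactly 1 ground term at every depth bound.
  N_0 = 1
  N_1 = 1
  N_2 = 1
  Explicitly: 1.
So there is exactly 1 ground term available for substitution.
The body mentions every one of the 2 quantified variables; since ground terms form a free algebra, no two substitutions collapse to the same formula.
Number of ground instances = 1^2 = 1.

1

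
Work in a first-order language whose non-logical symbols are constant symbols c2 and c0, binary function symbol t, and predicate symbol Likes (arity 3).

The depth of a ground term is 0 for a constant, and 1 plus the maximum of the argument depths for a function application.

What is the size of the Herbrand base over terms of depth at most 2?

54872

First count ground terms of depth ≤ 2.
If N_k denotes the number of depth-≤k ground terms, the 2 constants give N_0 = 2, and each function symbol of arity r contributes N_{k-1}^r new terms at level k: N_k = 2 + N_{k-1}^2.
N_0 = 2
N_1 = 2 + 2^2 = 6
N_2 = 2 + 6^2 = 38
So |H| = 38.
For each predicate symbol, the number of ground atoms is |H| raised to its arity; summing:
  Likes: 38^3 = 54872
Total ground atoms: 54872.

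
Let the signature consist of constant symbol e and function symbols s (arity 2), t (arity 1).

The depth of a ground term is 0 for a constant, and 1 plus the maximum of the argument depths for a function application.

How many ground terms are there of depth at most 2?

If N_k denotes the number of depth-≤k ground terms, the 1 constant gives N_0 = 1, and each function symbol of arity r contributes N_{k-1}^r new terms at level k: N_k = 1 + N_{k-1}^2 + N_{k-1}.
N_0 = 1
N_1 = 1 + 1^2 + 1 = 3
N_2 = 1 + 3^2 + 3 = 13

13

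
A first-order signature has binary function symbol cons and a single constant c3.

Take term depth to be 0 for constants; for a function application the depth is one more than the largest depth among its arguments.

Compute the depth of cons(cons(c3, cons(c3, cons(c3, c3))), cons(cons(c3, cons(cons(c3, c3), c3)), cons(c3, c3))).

depth(cons(c3, c3)) = 1 + max(0, 0) = 1
depth(cons(c3, cons(c3, c3))) = 1 + max(0, 1) = 2
depth(cons(c3, cons(c3, cons(c3, c3)))) = 1 + max(0, 2) = 3
depth(cons(cons(c3, c3), c3)) = 1 + max(1, 0) = 2
depth(cons(c3, cons(cons(c3, c3), c3))) = 1 + max(0, 2) = 3
depth(cons(cons(c3, cons(cons(c3, c3), c3)), cons(c3, c3))) = 1 + max(3, 1) = 4
depth(cons(cons(c3, cons(c3, cons(c3, c3))), cons(cons(c3, cons(cons(c3, c3), c3)), cons(c3, c3)))) = 1 + max(3, 4) = 5

5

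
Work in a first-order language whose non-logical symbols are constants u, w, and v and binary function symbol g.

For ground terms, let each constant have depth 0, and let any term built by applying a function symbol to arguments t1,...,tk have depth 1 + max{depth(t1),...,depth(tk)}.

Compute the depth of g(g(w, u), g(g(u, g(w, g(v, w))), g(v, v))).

depth(g(w, u)) = 1 + max(0, 0) = 1
depth(g(v, w)) = 1 + max(0, 0) = 1
depth(g(w, g(v, w))) = 1 + max(0, 1) = 2
depth(g(u, g(w, g(v, w)))) = 1 + max(0, 2) = 3
depth(g(v, v)) = 1 + max(0, 0) = 1
depth(g(g(u, g(w, g(v, w))), g(v, v))) = 1 + max(3, 1) = 4
depth(g(g(w, u), g(g(u, g(w, g(v, w))), g(v, v)))) = 1 + max(1, 4) = 5

5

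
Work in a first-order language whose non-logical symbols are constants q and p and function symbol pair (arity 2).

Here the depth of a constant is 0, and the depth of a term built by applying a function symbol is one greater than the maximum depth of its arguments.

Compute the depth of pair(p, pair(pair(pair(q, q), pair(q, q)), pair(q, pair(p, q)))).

depth(pair(q, q)) = 1 + max(0, 0) = 1
depth(pair(pair(q, q), pair(q, q))) = 1 + max(1, 1) = 2
depth(pair(p, q)) = 1 + max(0, 0) = 1
depth(pair(q, pair(p, q))) = 1 + max(0, 1) = 2
depth(pair(pair(pair(q, q), pair(q, q)), pair(q, pair(p, q)))) = 1 + max(2, 2) = 3
depth(pair(p, pair(pair(pair(q, q), pair(q, q)), pair(q, pair(p, q))))) = 1 + max(0, 3) = 4

4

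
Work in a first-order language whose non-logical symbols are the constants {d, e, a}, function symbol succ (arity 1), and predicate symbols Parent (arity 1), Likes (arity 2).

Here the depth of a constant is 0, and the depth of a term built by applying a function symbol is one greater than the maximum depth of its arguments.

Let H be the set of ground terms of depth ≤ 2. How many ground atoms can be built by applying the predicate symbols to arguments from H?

First count ground terms of depth ≤ 2.
Let N_k count ground terms of depth at most k. Each non-constant term of depth ≤ k is some function symbol applied to depth-≤(k−1) arguments, giving N_k = 3 + N_{k-1}.
N_0 = 3
N_1 = 3 + 3 = 6
N_2 = 3 + 6 = 9
Explicitly: d, e, a, succ(d), succ(e), succ(a), succ(succ(d)), succ(succ(e)), succ(succ(a)).
So |H| = 9.
Each predicate of arity r yields |H|^r ground atoms (one per choice of an r-tuple from H):
  Parent: 9;  Likes: 9^2 = 81
Total ground atoms: 9 + 81 = 90.

90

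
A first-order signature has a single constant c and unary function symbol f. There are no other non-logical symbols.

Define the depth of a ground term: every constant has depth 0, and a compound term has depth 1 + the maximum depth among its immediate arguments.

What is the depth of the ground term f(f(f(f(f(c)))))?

depth(f(c)) = 1 + depth(c) = 1 + 0 = 1
depth(f(f(c))) = 1 + depth(f(c)) = 1 + 1 = 2
depth(f(f(f(c)))) = 1 + depth(f(f(c))) = 1 + 2 = 3
depth(f(f(f(f(c))))) = 1 + depth(f(f(f(c)))) = 1 + 3 = 4
depth(f(f(f(f(f(c)))))) = 1 + depth(f(f(f(f(c))))) = 1 + 4 = 5

5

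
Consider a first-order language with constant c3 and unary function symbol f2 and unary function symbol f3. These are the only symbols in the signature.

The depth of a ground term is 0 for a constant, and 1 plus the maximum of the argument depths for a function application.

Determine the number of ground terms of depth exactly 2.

4

Let N_k = |{terms of depth ≤ k}|. Then N_0 = 1 and N_k = 1 + N_{k-1} + N_{k-1} for k ≥ 1 (one summand per function symbol, arity giving the exponent).
N_0 = 1
N_1 = 1 + 1 + 1 = 3
N_2 = 1 + 3 + 3 = 7
Terms of depth exactly 2: N_2 − N_1 = 7 − 3 = 4.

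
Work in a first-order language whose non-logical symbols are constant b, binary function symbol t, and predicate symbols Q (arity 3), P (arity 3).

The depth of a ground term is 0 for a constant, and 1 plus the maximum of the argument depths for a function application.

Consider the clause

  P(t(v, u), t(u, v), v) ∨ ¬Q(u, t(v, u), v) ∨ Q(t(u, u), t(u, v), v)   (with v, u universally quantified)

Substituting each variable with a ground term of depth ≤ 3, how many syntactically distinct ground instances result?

Ground terms of depth ≤ 3:
  Let N_k count ground terms of depth at most k. Each non-constant term of depth ≤ k is some function symbol applied to depth-≤(k−1) arguments, giving N_k = 1 + N_{k-1}^2.
  N_0 = 1
  N_1 = 1 + 1^2 = 2
  N_2 = 1 + 2^2 = 5
  N_3 = 1 + 5^2 = 26
So there are 26 ground terms available for substitution.
Each of v, u ranges independently over the available ground terms, and distinct assignments produce distinct instances.
Number of ground instances = 26^2 = 676.

676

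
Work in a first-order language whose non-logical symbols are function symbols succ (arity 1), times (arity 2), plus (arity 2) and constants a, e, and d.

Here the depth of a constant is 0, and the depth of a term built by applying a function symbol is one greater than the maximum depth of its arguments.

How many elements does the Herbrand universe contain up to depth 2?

1179

Count level by level. With function symbols succ/1, times/2, plus/2, the terms of depth ≤ k are the 3 constants together with each function applied to depth-≤(k−1) tuples, so N_k = 3 + N_{k-1} + N_{k-1}^2 + N_{k-1}^2.
N_0 = 3
N_1 = 3 + 3 + 3^2 + 3^2 = 24
N_2 = 3 + 24 + 24^2 + 24^2 = 1179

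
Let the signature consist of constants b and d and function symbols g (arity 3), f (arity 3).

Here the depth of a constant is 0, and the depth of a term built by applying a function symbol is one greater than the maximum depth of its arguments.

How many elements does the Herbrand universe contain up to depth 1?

Count level by level. With function symbols g/3, f/3, the terms of depth ≤ k are the 2 constants together with each function applied to depth-≤(k−1) tuples, so N_k = 2 + N_{k-1}^3 + N_{k-1}^3.
N_0 = 2
N_1 = 2 + 2^3 + 2^3 = 18

18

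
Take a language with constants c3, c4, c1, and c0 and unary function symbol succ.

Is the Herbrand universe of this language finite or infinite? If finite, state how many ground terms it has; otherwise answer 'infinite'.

The signature has at least one function symbol (succ, arity 1) and at least one constant (c3).
Iterating succ gives infinitely many distinct ground terms: c3, succ(c3), succ(succ(c3)), ...
So the Herbrand universe is infinite.

infinite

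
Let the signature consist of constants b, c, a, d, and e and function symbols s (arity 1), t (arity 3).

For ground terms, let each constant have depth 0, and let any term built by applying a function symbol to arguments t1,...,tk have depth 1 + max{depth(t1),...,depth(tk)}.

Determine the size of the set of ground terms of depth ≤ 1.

135

If N_k denotes the number of depth-≤k ground terms, the 5 constants give N_0 = 5, and each function symbol of arity r contributes N_{k-1}^r new terms at level k: N_k = 5 + N_{k-1} + N_{k-1}^3.
N_0 = 5
N_1 = 5 + 5 + 5^3 = 135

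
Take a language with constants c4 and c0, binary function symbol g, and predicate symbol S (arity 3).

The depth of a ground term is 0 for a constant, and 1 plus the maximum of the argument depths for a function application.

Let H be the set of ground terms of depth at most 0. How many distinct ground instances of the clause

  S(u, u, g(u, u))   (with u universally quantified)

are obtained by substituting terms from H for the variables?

2

Ground terms of depth ≤ 0:
  Write N_k for the number of ground terms of depth ≤ k. A term of depth ≤ k is either a constant or a function symbol applied to arguments of depth ≤ k−1, so N_k = 2 + N_{k-1}^2.
  N_0 = 2
So there are 2 ground terms available for substitution.
The clause has 1 distinct variable (u), which appears in the body. In the free term algebra distinct substitutions yield syntactically distinct ground instances.
Number of ground instances = 2.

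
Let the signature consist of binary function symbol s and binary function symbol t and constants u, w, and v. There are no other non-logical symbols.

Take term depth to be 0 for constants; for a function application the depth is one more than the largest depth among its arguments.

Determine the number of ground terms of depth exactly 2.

Let N_k = |{terms of depth ≤ k}|. Then N_0 = 3 and N_k = 3 + N_{k-1}^2 + N_{k-1}^2 for k ≥ 1 (one summand per function symbol, arity giving the exponent).
N_0 = 3
N_1 = 3 + 3^2 + 3^2 = 21
N_2 = 3 + 21^2 + 21^2 = 885
Terms of depth exactly 2: N_2 − N_1 = 885 − 21 = 864.

864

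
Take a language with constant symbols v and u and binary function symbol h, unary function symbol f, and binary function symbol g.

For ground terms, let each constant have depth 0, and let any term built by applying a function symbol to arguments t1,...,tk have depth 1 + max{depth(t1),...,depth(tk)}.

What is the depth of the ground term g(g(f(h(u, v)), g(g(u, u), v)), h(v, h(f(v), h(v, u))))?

4

depth(h(u, v)) = 1 + max(0, 0) = 1
depth(f(h(u, v))) = 1 + depth(h(u, v)) = 1 + 1 = 2
depth(g(u, u)) = 1 + max(0, 0) = 1
depth(g(g(u, u), v)) = 1 + max(1, 0) = 2
depth(g(f(h(u, v)), g(g(u, u), v))) = 1 + max(2, 2) = 3
depth(f(v)) = 1 + depth(v) = 1 + 0 = 1
depth(h(v, u)) = 1 + max(0, 0) = 1
depth(h(f(v), h(v, u))) = 1 + max(1, 1) = 2
depth(h(v, h(f(v), h(v, u)))) = 1 + max(0, 2) = 3
depth(g(g(f(h(u, v)), g(g(u, u), v)), h(v, h(f(v), h(v, u))))) = 1 + max(3, 3) = 4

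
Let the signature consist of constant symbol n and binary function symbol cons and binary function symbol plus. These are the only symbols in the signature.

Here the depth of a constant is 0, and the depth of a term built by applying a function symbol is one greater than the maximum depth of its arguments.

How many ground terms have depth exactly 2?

16

Let N_k count ground terms of depth at most k. Each non-constant term of depth ≤ k is some function symbol applied to depth-≤(k−1) arguments, giving N_k = 1 + N_{k-1}^2 + N_{k-1}^2.
N_0 = 1
N_1 = 1 + 1^2 + 1^2 = 3
N_2 = 1 + 3^2 + 3^2 = 19
Terms of depth exactly 2: N_2 − N_1 = 19 − 3 = 16.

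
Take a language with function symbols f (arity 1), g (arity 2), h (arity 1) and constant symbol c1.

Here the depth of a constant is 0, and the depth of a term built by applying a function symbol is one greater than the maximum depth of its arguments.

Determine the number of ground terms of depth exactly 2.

21

If N_k denotes the number of depth-≤k ground terms, the 1 constant gives N_0 = 1, and each function symbol of arity r contributes N_{k-1}^r new terms at level k: N_k = 1 + N_{k-1} + N_{k-1}^2 + N_{k-1}.
N_0 = 1
N_1 = 1 + 1 + 1^2 + 1 = 4
N_2 = 1 + 4 + 4^2 + 4 = 25
Terms of depth exactly 2: N_2 − N_1 = 25 − 4 = 21.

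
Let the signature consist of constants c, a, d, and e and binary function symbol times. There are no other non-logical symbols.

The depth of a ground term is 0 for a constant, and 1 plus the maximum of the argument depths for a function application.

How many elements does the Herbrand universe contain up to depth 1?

Count level by level. With function symbols times/2, the terms of depth ≤ k are the 4 constants together with each function applied to depth-≤(k−1) tuples, so N_k = 4 + N_{k-1}^2.
N_0 = 4
N_1 = 4 + 4^2 = 20

20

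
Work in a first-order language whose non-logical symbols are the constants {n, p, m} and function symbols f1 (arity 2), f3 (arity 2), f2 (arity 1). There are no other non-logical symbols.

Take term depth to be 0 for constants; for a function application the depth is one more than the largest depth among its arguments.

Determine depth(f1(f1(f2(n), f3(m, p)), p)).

depth(f2(n)) = 1 + depth(n) = 1 + 0 = 1
depth(f3(m, p)) = 1 + max(0, 0) = 1
depth(f1(f2(n), f3(m, p))) = 1 + max(1, 1) = 2
depth(f1(f1(f2(n), f3(m, p)), p)) = 1 + max(2, 0) = 3

3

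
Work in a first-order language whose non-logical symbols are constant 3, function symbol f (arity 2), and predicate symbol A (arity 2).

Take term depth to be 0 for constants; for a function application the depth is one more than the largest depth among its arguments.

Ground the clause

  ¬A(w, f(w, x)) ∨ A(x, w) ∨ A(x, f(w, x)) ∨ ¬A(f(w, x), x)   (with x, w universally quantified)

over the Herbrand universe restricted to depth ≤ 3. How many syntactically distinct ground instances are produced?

Ground terms of depth ≤ 3:
  Let N_k = |{terms of depth ≤ k}|. Then N_0 = 1 and N_k = 1 + N_{k-1}^2 for k ≥ 1 (one summand per function symbol, arity giving the exponent).
  N_0 = 1
  N_1 = 1 + 1^2 = 2
  N_2 = 1 + 2^2 = 5
  N_3 = 1 + 5^2 = 26
So there are 26 ground terms available for substitution.
The body mentions every one of the 2 quantified variables; since ground terms form a free algebra, no two substitutions collapse to the same formula.
Number of ground instances = 26^2 = 676.

676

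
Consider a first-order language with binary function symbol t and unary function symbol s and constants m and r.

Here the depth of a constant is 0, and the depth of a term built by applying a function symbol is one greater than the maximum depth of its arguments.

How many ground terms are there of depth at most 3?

5552

Let N_k count ground terms of depth at most k. Each non-constant term of depth ≤ k is some function symbol applied to depth-≤(k−1) arguments, giving N_k = 2 + N_{k-1}^2 + N_{k-1}.
N_0 = 2
N_1 = 2 + 2^2 + 2 = 8
N_2 = 2 + 8^2 + 8 = 74
N_3 = 2 + 74^2 + 74 = 5552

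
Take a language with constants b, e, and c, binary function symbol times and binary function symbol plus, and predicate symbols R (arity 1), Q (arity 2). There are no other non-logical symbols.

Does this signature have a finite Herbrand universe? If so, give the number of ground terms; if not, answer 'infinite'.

The signature has at least one function symbol (times, arity 2) and at least one constant (b).
Iterating times gives infinitely many distinct ground terms: b, times(b, b), times(times(b, b), times(b, b)), ...
So the Herbrand universe is infinite.

infinite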